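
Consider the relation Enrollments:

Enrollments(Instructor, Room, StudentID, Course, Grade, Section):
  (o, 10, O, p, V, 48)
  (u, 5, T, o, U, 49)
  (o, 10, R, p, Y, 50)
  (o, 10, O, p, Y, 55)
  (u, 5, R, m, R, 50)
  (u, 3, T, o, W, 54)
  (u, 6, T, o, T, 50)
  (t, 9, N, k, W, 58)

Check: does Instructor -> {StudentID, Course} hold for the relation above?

No

Instructor=o: 3 rows → {StudentID,Course} takes values {(O, p), (R, p)} — violation
Instructor=u: 4 rows → {StudentID,Course} takes values {(T, o), (R, m)} — violation
Instructor=t: 1 row → {StudentID,Course} = (N, k) ✓
Two rows agree on Instructor but differ on {StudentID, Course}, so Instructor -> {StudentID, Course} does not hold.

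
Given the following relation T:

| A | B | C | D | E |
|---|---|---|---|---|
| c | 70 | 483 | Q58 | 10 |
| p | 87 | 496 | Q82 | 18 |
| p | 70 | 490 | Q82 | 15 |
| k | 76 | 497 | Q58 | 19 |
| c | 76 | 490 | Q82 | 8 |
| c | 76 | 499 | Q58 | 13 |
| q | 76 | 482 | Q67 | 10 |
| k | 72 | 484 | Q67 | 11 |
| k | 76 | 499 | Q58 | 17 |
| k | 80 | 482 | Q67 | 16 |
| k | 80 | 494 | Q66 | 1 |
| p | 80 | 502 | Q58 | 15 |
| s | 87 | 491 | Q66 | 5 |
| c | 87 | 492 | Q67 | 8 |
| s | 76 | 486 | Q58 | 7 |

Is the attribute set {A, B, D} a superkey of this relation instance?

No

Two distinct rows share (A=k, B=76, D=Q58), so {A, B, D} does not determine every attribute — not a superkey.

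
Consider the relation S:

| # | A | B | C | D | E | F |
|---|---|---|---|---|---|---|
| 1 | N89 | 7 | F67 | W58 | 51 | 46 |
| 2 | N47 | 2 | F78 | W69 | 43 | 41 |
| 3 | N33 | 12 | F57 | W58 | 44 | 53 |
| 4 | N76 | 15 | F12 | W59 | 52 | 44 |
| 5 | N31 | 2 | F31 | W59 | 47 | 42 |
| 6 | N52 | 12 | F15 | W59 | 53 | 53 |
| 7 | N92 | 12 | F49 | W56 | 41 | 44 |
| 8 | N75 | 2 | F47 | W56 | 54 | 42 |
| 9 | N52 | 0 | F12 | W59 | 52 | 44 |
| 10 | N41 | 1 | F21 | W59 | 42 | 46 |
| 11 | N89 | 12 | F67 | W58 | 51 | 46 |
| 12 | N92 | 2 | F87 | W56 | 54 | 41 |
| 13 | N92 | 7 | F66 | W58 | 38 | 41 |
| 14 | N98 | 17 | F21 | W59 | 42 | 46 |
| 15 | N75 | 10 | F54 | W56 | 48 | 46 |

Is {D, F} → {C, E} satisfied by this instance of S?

(D=W58, F=46): rows 1, 11 → {C,E} = (F67, 51), (F67, 51) ✓
(D=W69, F=41): row 2 → {C,E} = (F78, 43) ✓
(D=W58, F=53): row 3 → {C,E} = (F57, 44) ✓
(D=W59, F=44): rows 4, 9 → {C,E} = (F12, 52), (F12, 52) ✓
(D=W59, F=42): row 5 → {C,E} = (F31, 47) ✓
(D=W59, F=53): row 6 → {C,E} = (F15, 53) ✓
(D=W56, F=44): row 7 → {C,E} = (F49, 41) ✓
(D=W56, F=42): row 8 → {C,E} = (F47, 54) ✓
(D=W59, F=46): rows 10, 14 → {C,E} = (F21, 42), (F21, 42) ✓
(D=W56, F=41): row 12 → {C,E} = (F87, 54) ✓
(D=W58, F=41): row 13 → {C,E} = (F66, 38) ✓
(D=W56, F=46): row 15 → {C,E} = (F54, 48) ✓
Every {D, F} value is associated with a single {C, E} value, so {D, F} → {C, E} holds.

Yes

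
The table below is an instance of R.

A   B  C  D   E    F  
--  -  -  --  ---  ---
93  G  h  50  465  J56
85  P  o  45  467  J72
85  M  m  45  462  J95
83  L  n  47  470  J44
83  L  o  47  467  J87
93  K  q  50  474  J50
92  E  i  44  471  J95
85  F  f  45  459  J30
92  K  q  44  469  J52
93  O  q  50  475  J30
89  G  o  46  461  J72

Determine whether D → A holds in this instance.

Yes

D=50: 3 rows → A = 93, 93, 93 ✓
D=45: 3 rows → A = 85, 85, 85 ✓
D=47: 2 rows → A = 83, 83 ✓
D=44: 2 rows → A = 92, 92 ✓
D=46: 1 row → A = 89 ✓
Every D value is associated with a single A value, so D → A holds.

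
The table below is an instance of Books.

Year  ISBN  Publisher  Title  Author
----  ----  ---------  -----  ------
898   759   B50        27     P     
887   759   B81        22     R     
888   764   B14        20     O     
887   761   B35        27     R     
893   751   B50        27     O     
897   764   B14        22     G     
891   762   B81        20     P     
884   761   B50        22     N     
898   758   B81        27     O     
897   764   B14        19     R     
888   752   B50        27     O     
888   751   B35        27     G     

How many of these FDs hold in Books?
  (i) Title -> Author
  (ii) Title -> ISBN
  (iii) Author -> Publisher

0

(i) Title -> Author: Title=27: 6 rows → Author takes values {P, R, O, G} — violation; Title=22: 3 rows → Author takes values {R, G, N} — violation; Title=20: 2 rows → Author takes values {O, P} — violation — fails.
(ii) Title -> ISBN: Title=27: 6 rows → ISBN takes values {759, 761, 751, 758, 752} — violation; Title=22: 3 rows → ISBN takes values {759, 764, 761} — violation; Title=20: 2 rows → ISBN takes values {764, 762} — violation — fails.
(iii) Author -> Publisher: Author=P: 2 rows → Publisher takes values {B50, B81} — violation; Author=R: 3 rows → Publisher takes values {B81, B35, B14} — violation; Author=O: 4 rows → Publisher takes values {B14, B50, B81} — violation; Author=G: 2 rows → Publisher takes values {B14, B35} — violation — fails.
None of the 3 dependencies hold.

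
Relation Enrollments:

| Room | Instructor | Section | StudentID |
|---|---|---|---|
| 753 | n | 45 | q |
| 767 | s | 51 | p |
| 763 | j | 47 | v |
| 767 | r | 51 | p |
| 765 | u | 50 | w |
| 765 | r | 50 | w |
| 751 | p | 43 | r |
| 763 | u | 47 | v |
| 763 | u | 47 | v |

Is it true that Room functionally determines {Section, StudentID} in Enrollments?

Yes

Room=753: 1 row → {Section,StudentID} = (45, q) ✓
Room=767: 2 rows → {Section,StudentID} = (51, p), (51, p) ✓
Room=763: 3 rows → {Section,StudentID} = (47, v), (47, v), (47, v) ✓
Room=765: 2 rows → {Section,StudentID} = (50, w), (50, w) ✓
Room=751: 1 row → {Section,StudentID} = (43, r) ✓
Every Room value is associated with a single {Section, StudentID} value, so Room -> {Section, StudentID} holds.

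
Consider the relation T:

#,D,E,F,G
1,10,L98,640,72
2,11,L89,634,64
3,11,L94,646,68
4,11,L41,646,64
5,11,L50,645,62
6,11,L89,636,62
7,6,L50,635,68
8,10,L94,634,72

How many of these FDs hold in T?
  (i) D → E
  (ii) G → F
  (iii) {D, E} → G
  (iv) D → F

0

(i) D → E: D=10: rows 1, 8 → E takes values {L98, L94} — violation; D=11: rows 2, 3, 4, 5, 6 → E takes values {L89, L94, L41, L50} — violation — fails.
(ii) G → F: G=72: rows 1, 8 → F takes values {640, 634} — violation; G=64: rows 2, 4 → F takes values {634, 646} — violation; G=68: rows 3, 7 → F takes values {646, 635} — violation; G=62: rows 5, 6 → F takes values {645, 636} — violation — fails.
(iii) {D, E} → G: (D=11, E=L89): rows 2, 6 → G takes values {64, 62} — violation — fails.
(iv) D → F: D=10: rows 1, 8 → F takes values {640, 634} — violation; D=11: rows 2, 3, 4, 5, 6 → F takes values {634, 646, 645, 636} — violation — fails.
None of the 4 dependencies hold.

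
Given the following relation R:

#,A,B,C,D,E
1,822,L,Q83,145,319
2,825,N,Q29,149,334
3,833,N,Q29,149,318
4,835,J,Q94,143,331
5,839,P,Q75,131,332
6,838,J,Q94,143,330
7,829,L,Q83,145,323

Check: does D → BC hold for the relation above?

Yes

D=145: rows 1, 7 → {B,C} = (L, Q83), (L, Q83) ✓
D=149: rows 2, 3 → {B,C} = (N, Q29), (N, Q29) ✓
D=143: rows 4, 6 → {B,C} = (J, Q94), (J, Q94) ✓
D=131: row 5 → {B,C} = (P, Q75) ✓
Every D value is associated with a single BC value, so D → BC holds.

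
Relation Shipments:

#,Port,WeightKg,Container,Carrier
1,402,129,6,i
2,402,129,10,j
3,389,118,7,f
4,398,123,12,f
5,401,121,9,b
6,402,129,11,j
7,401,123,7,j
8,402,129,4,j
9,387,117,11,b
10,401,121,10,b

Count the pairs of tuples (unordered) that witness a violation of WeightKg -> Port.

1

WeightKg=129: all 4 rows agree on Port — 0 pairs.
WeightKg=123: violating pairs (4,7) — 1 pair.
WeightKg=121: all 2 rows agree on Port — 0 pairs.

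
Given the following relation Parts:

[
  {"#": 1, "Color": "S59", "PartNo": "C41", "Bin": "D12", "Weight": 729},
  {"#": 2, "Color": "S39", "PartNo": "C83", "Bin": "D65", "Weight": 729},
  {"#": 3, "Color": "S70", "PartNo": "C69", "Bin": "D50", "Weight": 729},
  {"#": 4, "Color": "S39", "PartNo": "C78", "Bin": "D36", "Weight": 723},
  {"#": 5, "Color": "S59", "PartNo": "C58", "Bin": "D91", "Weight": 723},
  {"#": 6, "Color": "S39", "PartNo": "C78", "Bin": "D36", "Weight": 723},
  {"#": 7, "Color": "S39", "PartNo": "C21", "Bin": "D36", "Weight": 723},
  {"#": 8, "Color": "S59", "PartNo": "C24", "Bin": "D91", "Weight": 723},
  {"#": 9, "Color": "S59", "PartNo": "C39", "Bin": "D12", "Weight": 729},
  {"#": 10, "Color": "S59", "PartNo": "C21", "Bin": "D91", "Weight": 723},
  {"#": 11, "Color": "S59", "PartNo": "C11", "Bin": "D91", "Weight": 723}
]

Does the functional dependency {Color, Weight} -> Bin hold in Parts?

(Color=S59, Weight=729): rows 1, 9 → Bin = D12, D12 ✓
(Color=S39, Weight=729): row 2 → Bin = D65 ✓
(Color=S70, Weight=729): row 3 → Bin = D50 ✓
(Color=S39, Weight=723): rows 4, 6, 7 → Bin = D36, D36, D36 ✓
(Color=S59, Weight=723): rows 5, 8, 10, 11 → Bin = D91, D91, D91, D91 ✓
Every {Color, Weight} value is associated with a single Bin value, so {Color, Weight} -> Bin holds.

Yes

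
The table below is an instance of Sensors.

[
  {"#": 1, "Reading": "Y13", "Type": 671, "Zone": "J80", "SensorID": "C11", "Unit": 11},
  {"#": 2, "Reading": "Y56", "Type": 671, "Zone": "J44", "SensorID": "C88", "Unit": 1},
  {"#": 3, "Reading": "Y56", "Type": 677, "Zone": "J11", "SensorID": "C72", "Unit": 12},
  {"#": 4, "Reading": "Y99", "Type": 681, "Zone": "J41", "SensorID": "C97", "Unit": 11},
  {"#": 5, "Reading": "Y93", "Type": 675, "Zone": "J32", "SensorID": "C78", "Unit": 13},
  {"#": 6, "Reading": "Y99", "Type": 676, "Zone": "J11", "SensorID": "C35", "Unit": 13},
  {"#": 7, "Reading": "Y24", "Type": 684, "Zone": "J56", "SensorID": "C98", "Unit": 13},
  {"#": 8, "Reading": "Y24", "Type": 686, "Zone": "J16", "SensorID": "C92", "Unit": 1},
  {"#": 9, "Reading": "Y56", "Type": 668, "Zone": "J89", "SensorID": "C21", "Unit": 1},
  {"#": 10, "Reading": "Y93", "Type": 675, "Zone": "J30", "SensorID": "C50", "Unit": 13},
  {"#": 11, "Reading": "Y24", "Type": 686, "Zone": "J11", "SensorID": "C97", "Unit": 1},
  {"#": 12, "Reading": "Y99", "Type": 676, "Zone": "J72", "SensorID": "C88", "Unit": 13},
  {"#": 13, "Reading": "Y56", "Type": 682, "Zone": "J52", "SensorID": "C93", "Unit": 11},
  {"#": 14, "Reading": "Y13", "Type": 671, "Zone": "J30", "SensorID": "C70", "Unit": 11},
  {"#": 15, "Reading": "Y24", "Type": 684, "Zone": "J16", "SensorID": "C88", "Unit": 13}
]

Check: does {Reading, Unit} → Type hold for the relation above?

(Reading=Y13, Unit=11): rows 1, 14 → Type = 671, 671 ✓
(Reading=Y56, Unit=1): rows 2, 9 → Type takes values {671, 668} — violation
(Reading=Y56, Unit=12): row 3 → Type = 677 ✓
(Reading=Y99, Unit=11): row 4 → Type = 681 ✓
(Reading=Y93, Unit=13): rows 5, 10 → Type = 675, 675 ✓
(Reading=Y99, Unit=13): rows 6, 12 → Type = 676, 676 ✓
(Reading=Y24, Unit=13): rows 7, 15 → Type = 684, 684 ✓
(Reading=Y24, Unit=1): rows 8, 11 → Type = 686, 686 ✓
(Reading=Y56, Unit=11): row 13 → Type = 682 ✓
Two rows agree on {Reading, Unit} but differ on Type, so {Reading, Unit} → Type does not hold.

No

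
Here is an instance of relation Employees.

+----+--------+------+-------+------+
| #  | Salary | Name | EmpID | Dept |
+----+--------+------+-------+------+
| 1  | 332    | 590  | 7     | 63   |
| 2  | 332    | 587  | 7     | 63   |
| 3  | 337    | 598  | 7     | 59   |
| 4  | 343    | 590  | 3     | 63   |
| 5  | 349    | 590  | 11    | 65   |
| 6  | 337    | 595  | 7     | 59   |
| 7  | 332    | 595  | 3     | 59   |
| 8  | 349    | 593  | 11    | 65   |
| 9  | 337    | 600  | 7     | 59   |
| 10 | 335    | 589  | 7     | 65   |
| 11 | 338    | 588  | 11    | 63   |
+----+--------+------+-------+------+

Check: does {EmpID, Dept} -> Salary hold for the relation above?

(EmpID=7, Dept=63): rows 1, 2 → Salary = 332, 332 ✓
(EmpID=7, Dept=59): rows 3, 6, 9 → Salary = 337, 337, 337 ✓
(EmpID=3, Dept=63): row 4 → Salary = 343 ✓
(EmpID=11, Dept=65): rows 5, 8 → Salary = 349, 349 ✓
(EmpID=3, Dept=59): row 7 → Salary = 332 ✓
(EmpID=7, Dept=65): row 10 → Salary = 335 ✓
(EmpID=11, Dept=63): row 11 → Salary = 338 ✓
Every {EmpID, Dept} value is associated with a single Salary value, so {EmpID, Dept} -> Salary holds.

Yes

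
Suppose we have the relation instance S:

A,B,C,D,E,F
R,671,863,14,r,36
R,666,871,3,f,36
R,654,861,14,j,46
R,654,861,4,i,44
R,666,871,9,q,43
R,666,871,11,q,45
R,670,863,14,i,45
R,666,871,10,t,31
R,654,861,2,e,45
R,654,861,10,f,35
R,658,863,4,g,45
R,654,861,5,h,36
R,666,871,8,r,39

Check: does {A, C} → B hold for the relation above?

No

(A=R, C=863): 3 rows → B takes values {671, 670, 658} — violation
(A=R, C=871): 5 rows → B = 666, 666, 666, 666, 666 ✓
(A=R, C=861): 5 rows → B = 654, 654, 654, 654, 654 ✓
Two rows agree on {A, C} but differ on B, so {A, C} → B does not hold.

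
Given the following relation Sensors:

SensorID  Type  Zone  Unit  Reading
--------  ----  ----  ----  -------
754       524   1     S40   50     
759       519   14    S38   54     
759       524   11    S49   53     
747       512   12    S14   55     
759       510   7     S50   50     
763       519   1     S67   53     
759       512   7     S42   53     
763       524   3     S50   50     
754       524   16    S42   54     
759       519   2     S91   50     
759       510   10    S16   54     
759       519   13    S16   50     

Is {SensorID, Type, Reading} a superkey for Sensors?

Two distinct rows share (SensorID=759, Type=519, Reading=50), so {SensorID, Type, Reading} does not determine every attribute — not a superkey.

No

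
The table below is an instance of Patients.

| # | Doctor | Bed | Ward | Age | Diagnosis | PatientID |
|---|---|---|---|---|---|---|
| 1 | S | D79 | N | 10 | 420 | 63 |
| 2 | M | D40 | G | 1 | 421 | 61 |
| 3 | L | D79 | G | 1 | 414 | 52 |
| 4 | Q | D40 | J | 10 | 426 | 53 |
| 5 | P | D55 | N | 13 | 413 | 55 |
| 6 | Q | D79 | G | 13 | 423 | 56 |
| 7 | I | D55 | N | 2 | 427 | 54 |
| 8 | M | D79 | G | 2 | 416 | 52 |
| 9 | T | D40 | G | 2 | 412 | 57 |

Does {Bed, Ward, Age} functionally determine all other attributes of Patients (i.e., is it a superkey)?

Yes

All 9 rows have distinct {Bed, Ward, Age} values, so {Bed, Ward, Age} → (all attributes) holds and {Bed, Ward, Age} is a superkey.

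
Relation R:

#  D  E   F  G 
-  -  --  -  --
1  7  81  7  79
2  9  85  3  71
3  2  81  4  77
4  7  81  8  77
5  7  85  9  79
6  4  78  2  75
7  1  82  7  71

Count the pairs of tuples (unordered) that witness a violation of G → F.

3

G=79: violating pairs (1,5) — 1 pair.
G=71: violating pairs (2,7) — 1 pair.
G=77: violating pairs (3,4) — 1 pair.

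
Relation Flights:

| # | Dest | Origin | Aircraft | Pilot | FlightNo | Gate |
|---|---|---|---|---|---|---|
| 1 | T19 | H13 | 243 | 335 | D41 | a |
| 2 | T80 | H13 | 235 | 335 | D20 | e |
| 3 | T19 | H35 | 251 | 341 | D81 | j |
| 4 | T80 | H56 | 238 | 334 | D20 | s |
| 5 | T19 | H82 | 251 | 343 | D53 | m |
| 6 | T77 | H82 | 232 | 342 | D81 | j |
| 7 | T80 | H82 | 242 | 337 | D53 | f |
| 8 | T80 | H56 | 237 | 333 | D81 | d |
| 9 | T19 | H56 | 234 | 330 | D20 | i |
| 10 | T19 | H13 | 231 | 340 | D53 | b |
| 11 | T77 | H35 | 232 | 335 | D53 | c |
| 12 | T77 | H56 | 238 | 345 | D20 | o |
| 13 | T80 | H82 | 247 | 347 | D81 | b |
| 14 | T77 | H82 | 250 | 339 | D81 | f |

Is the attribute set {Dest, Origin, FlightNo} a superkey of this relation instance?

Rows 6 and 14 have the same {Dest, Origin, FlightNo} value (Dest=T77, Origin=H82, FlightNo=D81) but are distinct tuples, so {Dest, Origin, FlightNo} does not determine every attribute — not a superkey.

No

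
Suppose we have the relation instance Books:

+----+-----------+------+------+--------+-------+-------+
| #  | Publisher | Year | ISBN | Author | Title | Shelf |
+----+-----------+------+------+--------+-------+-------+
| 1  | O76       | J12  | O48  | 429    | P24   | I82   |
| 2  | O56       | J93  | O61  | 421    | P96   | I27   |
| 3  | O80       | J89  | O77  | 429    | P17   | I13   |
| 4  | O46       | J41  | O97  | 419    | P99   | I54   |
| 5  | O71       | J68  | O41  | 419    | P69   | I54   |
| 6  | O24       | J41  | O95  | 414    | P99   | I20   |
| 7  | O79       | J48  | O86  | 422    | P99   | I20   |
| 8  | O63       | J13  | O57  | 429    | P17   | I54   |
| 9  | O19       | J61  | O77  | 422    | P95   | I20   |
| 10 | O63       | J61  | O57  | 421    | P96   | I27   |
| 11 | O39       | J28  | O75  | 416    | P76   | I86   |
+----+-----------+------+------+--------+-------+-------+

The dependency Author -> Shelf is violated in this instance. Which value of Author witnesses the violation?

Author=429: rows 1, 3, 8 → Shelf takes values {I82, I13, I54} — violation
Author=421: rows 2, 10 → Shelf = I27, I27 ✓
Author=419: rows 4, 5 → Shelf = I54, I54 ✓
Author=414: row 6 → Shelf = I20 ✓
Author=422: rows 7, 9 → Shelf = I20, I20 ✓
Author=416: row 11 → Shelf = I86 ✓
The only Author value with inconsistent Shelf is Author=429.

429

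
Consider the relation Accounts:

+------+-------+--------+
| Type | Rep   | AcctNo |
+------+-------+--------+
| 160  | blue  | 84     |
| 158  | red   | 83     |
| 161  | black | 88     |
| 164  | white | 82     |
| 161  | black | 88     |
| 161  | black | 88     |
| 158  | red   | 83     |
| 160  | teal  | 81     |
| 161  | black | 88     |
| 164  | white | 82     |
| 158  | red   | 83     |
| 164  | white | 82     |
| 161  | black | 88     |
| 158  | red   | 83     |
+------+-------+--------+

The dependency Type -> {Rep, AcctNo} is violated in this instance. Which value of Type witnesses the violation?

160

Type=160: 2 rows → {Rep,AcctNo} takes values {(blue, 84), (teal, 81)} — violation
Type=158: 4 rows → {Rep,AcctNo} = (red, 83), (red, 83), (red, 83), (red, 83) ✓
Type=161: 5 rows → {Rep,AcctNo} = (black, 88), (black, 88), (black, 88), (black, 88), (black, 88) ✓
Type=164: 3 rows → {Rep,AcctNo} = (white, 82), (white, 82), (white, 82) ✓
The only Type value with inconsistent RHS is Type=160.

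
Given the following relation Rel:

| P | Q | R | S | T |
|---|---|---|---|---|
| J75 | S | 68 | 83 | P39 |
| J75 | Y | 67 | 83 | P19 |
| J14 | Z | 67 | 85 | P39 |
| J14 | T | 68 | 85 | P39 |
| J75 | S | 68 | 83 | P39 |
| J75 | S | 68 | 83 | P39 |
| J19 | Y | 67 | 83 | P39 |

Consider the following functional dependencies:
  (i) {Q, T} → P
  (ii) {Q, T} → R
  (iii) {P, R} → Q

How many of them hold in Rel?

(i) {Q, T} → P: every LHS value maps to a single RHS value — holds.
(ii) {Q, T} → R: every LHS value maps to a single RHS value — holds.
(iii) {P, R} → Q: every LHS value maps to a single RHS value — holds.
3 of the 3 dependencies hold.

3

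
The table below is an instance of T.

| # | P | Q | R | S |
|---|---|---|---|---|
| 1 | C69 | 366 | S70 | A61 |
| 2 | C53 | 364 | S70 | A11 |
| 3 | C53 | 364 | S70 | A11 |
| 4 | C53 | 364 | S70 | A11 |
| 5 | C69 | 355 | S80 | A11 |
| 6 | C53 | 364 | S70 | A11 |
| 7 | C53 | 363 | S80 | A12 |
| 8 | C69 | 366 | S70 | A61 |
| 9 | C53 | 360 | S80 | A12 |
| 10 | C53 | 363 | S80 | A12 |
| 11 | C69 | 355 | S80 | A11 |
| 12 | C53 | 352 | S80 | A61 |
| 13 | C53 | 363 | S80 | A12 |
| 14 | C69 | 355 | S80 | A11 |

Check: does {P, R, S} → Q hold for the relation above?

No

(P=C69, R=S70, S=A61): rows 1, 8 → Q = 366, 366 ✓
(P=C53, R=S70, S=A11): rows 2, 3, 4, 6 → Q = 364, 364, 364, 364 ✓
(P=C69, R=S80, S=A11): rows 5, 11, 14 → Q = 355, 355, 355 ✓
(P=C53, R=S80, S=A12): rows 7, 9, 10, 13 → Q takes values {363, 360} — violation
(P=C53, R=S80, S=A61): row 12 → Q = 352 ✓
Two rows agree on {P, R, S} but differ on Q, so {P, R, S} → Q does not hold.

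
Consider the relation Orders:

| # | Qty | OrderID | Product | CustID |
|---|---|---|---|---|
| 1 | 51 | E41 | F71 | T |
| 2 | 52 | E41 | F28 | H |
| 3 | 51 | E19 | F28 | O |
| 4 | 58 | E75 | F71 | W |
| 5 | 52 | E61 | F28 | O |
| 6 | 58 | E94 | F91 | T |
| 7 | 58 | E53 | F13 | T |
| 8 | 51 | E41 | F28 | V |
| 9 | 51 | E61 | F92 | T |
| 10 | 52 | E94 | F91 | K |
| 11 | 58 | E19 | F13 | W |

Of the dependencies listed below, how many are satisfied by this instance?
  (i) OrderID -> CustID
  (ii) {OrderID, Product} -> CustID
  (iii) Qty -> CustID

(i) OrderID -> CustID: OrderID=E41: rows 1, 2, 8 → CustID takes values {T, H, V} — violation; OrderID=E19: rows 3, 11 → CustID takes values {O, W} — violation; OrderID=E61: rows 5, 9 → CustID takes values {O, T} — violation; OrderID=E94: rows 6, 10 → CustID takes values {T, K} — violation — fails.
(ii) {OrderID, Product} -> CustID: (OrderID=E41, Product=F28): rows 2, 8 → CustID takes values {H, V} — violation; (OrderID=E94, Product=F91): rows 6, 10 → CustID takes values {T, K} — violation — fails.
(iii) Qty -> CustID: Qty=51: rows 1, 3, 8, 9 → CustID takes values {T, O, V} — violation; Qty=52: rows 2, 5, 10 → CustID takes values {H, O, K} — violation; Qty=58: rows 4, 6, 7, 11 → CustID takes values {W, T} — violation — fails.
None of the 3 dependencies hold.

0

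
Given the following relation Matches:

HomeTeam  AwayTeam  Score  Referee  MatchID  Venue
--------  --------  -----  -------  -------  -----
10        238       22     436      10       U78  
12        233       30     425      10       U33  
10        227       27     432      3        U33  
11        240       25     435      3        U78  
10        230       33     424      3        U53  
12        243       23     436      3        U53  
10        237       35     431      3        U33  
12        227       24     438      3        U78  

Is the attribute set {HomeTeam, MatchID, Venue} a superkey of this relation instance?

No

Two distinct rows share (HomeTeam=10, MatchID=3, Venue=U33), so {HomeTeam, MatchID, Venue} does not determine every attribute — not a superkey.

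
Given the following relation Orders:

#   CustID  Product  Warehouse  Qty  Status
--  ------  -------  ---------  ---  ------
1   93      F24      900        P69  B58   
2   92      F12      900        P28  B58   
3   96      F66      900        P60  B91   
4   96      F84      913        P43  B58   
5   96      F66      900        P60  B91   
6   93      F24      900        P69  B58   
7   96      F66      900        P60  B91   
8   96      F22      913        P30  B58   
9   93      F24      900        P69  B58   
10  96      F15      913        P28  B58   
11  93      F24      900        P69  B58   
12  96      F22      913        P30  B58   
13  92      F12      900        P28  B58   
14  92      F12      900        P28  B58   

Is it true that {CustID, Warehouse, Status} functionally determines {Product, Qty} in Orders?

(CustID=93, Warehouse=900, Status=B58): rows 1, 6, 9, 11 → {Product,Qty} = (F24, P69), (F24, P69), (F24, P69), (F24, P69) ✓
(CustID=92, Warehouse=900, Status=B58): rows 2, 13, 14 → {Product,Qty} = (F12, P28), (F12, P28), (F12, P28) ✓
(CustID=96, Warehouse=900, Status=B91): rows 3, 5, 7 → {Product,Qty} = (F66, P60), (F66, P60), (F66, P60) ✓
(CustID=96, Warehouse=913, Status=B58): rows 4, 8, 10, 12 → {Product,Qty} takes values {(F84, P43), (F22, P30), (F15, P28)} — violation
Two rows agree on {CustID, Warehouse, Status} but differ on {Product, Qty}, so {CustID, Warehouse, Status} -> {Product, Qty} does not hold.

No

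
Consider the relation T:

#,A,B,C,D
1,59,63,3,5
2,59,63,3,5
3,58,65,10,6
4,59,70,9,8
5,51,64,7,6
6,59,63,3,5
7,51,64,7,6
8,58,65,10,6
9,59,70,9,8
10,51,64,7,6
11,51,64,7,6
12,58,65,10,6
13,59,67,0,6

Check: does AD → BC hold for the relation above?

(A=59, D=5): rows 1, 2, 6 → {B,C} = (63, 3), (63, 3), (63, 3) ✓
(A=58, D=6): rows 3, 8, 12 → {B,C} = (65, 10), (65, 10), (65, 10) ✓
(A=59, D=8): rows 4, 9 → {B,C} = (70, 9), (70, 9) ✓
(A=51, D=6): rows 5, 7, 10, 11 → {B,C} = (64, 7), (64, 7), (64, 7), (64, 7) ✓
(A=59, D=6): row 13 → {B,C} = (67, 0) ✓
Every AD value is associated with a single BC value, so AD → BC holds.

Yes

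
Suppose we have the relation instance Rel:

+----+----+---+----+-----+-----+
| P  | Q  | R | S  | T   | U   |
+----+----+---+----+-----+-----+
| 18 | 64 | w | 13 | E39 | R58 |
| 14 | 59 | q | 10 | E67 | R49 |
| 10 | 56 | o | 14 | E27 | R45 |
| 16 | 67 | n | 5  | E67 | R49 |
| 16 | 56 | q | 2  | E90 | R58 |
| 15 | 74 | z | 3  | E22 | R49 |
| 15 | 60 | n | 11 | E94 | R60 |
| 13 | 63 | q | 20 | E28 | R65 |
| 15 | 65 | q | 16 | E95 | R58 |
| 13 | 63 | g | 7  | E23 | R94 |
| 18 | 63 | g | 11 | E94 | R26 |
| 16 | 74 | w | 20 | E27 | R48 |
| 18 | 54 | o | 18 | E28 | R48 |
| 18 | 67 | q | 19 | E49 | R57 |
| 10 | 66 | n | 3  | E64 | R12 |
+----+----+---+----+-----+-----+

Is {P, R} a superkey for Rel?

Yes

All 15 rows have distinct {P, R} values, so {P, R} → (all attributes) holds and {P, R} is a superkey.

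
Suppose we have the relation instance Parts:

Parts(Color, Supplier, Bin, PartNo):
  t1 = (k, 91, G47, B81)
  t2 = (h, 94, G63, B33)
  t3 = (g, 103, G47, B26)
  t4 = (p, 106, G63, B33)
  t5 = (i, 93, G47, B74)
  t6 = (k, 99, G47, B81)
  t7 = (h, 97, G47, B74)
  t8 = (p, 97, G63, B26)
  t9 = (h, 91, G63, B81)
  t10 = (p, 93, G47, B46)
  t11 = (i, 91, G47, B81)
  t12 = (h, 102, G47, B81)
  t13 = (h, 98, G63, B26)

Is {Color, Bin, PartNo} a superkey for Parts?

No

Rows 1 and 6 have the same {Color, Bin, PartNo} value (Color=k, Bin=G47, PartNo=B81) but are distinct tuples, so {Color, Bin, PartNo} does not determine every attribute — not a superkey.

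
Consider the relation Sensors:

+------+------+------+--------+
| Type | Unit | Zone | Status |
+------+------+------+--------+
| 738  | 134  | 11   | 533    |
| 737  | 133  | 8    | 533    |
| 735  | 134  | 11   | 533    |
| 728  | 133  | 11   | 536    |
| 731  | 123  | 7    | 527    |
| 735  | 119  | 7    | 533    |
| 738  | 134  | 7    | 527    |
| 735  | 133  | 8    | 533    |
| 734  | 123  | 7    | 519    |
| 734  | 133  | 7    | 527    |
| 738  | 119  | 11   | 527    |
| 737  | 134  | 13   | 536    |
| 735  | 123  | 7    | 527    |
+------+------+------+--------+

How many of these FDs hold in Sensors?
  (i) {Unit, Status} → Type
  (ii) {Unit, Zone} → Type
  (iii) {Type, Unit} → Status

0

(i) {Unit, Status} → Type: (Unit=134, Status=533): 2 rows → Type takes values {738, 735} — violation; (Unit=133, Status=533): 2 rows → Type takes values {737, 735} — violation; (Unit=123, Status=527): 2 rows → Type takes values {731, 735} — violation — fails.
(ii) {Unit, Zone} → Type: (Unit=134, Zone=11): 2 rows → Type takes values {738, 735} — violation; (Unit=133, Zone=8): 2 rows → Type takes values {737, 735} — violation; (Unit=123, Zone=7): 3 rows → Type takes values {731, 734, 735} — violation — fails.
(iii) {Type, Unit} → Status: (Type=738, Unit=134): 2 rows → Status takes values {533, 527} — violation — fails.
None of the 3 dependencies hold.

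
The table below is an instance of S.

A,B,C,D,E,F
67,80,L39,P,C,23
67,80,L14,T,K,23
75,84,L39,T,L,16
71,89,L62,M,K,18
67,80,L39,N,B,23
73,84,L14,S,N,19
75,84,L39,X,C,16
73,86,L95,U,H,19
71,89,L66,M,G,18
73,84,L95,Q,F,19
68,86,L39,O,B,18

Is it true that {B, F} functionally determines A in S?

(B=80, F=23): 3 rows → A = 67, 67, 67 ✓
(B=84, F=16): 2 rows → A = 75, 75 ✓
(B=89, F=18): 2 rows → A = 71, 71 ✓
(B=84, F=19): 2 rows → A = 73, 73 ✓
(B=86, F=19): 1 row → A = 73 ✓
(B=86, F=18): 1 row → A = 68 ✓
Every {B, F} value is associated with a single A value, so {B, F} -> A holds.

Yes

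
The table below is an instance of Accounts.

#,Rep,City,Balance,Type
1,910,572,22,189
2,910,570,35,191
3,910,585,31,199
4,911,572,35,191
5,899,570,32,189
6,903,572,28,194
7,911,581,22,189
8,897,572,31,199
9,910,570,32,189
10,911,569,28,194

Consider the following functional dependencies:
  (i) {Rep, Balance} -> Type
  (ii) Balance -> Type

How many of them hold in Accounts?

(i) {Rep, Balance} -> Type: every LHS value maps to a single RHS value — holds.
(ii) Balance -> Type: every LHS value maps to a single RHS value — holds.
2 of the 2 dependencies hold.

2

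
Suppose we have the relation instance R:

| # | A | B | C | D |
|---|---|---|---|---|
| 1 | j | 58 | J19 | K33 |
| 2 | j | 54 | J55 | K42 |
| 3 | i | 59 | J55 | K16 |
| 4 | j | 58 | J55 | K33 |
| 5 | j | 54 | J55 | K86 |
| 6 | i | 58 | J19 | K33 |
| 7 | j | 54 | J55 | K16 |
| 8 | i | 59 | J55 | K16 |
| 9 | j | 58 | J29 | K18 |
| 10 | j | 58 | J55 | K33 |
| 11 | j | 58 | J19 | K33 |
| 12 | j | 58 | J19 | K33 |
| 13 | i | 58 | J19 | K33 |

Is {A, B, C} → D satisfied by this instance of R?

No

(A=j, B=58, C=J19): rows 1, 11, 12 → D = K33, K33, K33 ✓
(A=j, B=54, C=J55): rows 2, 5, 7 → D takes values {K42, K86, K16} — violation
(A=i, B=59, C=J55): rows 3, 8 → D = K16, K16 ✓
(A=j, B=58, C=J55): rows 4, 10 → D = K33, K33 ✓
(A=i, B=58, C=J19): rows 6, 13 → D = K33, K33 ✓
(A=j, B=58, C=J29): row 9 → D = K18 ✓
Two rows agree on {A, B, C} but differ on D, so {A, B, C} → D does not hold.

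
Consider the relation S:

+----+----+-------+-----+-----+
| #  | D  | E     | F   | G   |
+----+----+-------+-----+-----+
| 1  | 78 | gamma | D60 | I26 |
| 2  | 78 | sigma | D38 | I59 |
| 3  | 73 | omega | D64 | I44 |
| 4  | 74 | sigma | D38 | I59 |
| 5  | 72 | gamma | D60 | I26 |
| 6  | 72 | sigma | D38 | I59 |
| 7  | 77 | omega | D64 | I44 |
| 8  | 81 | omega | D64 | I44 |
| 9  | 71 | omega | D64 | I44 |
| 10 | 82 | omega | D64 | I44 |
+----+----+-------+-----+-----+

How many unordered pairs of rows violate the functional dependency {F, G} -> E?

0

(F=D60, G=I26): all 2 rows agree on E — 0 pairs.
(F=D38, G=I59): all 3 rows agree on E — 0 pairs.
(F=D64, G=I44): all 5 rows agree on E — 0 pairs.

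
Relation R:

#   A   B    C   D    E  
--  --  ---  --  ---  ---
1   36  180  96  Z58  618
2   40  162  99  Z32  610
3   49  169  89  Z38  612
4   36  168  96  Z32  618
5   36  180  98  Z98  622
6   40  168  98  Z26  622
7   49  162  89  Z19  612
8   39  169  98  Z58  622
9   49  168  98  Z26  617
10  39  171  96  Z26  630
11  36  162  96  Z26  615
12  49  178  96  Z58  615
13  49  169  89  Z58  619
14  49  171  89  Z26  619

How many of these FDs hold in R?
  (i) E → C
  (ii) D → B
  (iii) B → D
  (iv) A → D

(i) E → C: every LHS value maps to a single RHS value — holds.
(ii) D → B: D=Z58: rows 1, 8, 12, 13 → B takes values {180, 169, 178} — violation; D=Z32: rows 2, 4 → B takes values {162, 168} — violation; D=Z26: rows 6, 9, 10, 11, 14 → B takes values {168, 171, 162} — violation — fails.
(iii) B → D: B=180: rows 1, 5 → D takes values {Z58, Z98} — violation; B=162: rows 2, 7, 11 → D takes values {Z32, Z19, Z26} — violation; B=169: rows 3, 8, 13 → D takes values {Z38, Z58} — violation; B=168: rows 4, 6, 9 → D takes values {Z32, Z26} — violation — fails.
(iv) A → D: A=36: rows 1, 4, 5, 11 → D takes values {Z58, Z32, Z98, Z26} — violation; A=40: rows 2, 6 → D takes values {Z32, Z26} — violation; A=49: rows 3, 7, 9, 12, 13, 14 → D takes values {Z38, Z19, Z26, Z58} — violation; A=39: rows 8, 10 → D takes values {Z58, Z26} — violation — fails.
1 of the 4 dependencies holds.

1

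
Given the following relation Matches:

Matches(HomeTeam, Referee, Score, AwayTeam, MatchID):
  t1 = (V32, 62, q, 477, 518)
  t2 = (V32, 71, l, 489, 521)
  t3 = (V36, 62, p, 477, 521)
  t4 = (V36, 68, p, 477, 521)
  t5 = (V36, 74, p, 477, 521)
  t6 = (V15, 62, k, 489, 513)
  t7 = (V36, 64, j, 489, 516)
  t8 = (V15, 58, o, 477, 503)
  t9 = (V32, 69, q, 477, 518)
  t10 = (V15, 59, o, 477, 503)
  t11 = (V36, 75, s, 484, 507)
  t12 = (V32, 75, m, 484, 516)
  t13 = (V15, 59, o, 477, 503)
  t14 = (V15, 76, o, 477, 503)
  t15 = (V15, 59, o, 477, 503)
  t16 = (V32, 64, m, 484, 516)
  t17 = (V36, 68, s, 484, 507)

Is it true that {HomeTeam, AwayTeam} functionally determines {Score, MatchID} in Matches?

(HomeTeam=V32, AwayTeam=477): rows 1, 9 → {Score,MatchID} = (q, 518), (q, 518) ✓
(HomeTeam=V32, AwayTeam=489): row 2 → {Score,MatchID} = (l, 521) ✓
(HomeTeam=V36, AwayTeam=477): rows 3, 4, 5 → {Score,MatchID} = (p, 521), (p, 521), (p, 521) ✓
(HomeTeam=V15, AwayTeam=489): row 6 → {Score,MatchID} = (k, 513) ✓
(HomeTeam=V36, AwayTeam=489): row 7 → {Score,MatchID} = (j, 516) ✓
(HomeTeam=V15, AwayTeam=477): rows 8, 10, 13, 14, 15 → {Score,MatchID} = (o, 503), (o, 503), (o, 503), (o, 503), (o, 503) ✓
(HomeTeam=V36, AwayTeam=484): rows 11, 17 → {Score,MatchID} = (s, 507), (s, 507) ✓
(HomeTeam=V32, AwayTeam=484): rows 12, 16 → {Score,MatchID} = (m, 516), (m, 516) ✓
Every {HomeTeam, AwayTeam} value is associated with a single {Score, MatchID} value, so {HomeTeam, AwayTeam} -> {Score, MatchID} holds.

Yes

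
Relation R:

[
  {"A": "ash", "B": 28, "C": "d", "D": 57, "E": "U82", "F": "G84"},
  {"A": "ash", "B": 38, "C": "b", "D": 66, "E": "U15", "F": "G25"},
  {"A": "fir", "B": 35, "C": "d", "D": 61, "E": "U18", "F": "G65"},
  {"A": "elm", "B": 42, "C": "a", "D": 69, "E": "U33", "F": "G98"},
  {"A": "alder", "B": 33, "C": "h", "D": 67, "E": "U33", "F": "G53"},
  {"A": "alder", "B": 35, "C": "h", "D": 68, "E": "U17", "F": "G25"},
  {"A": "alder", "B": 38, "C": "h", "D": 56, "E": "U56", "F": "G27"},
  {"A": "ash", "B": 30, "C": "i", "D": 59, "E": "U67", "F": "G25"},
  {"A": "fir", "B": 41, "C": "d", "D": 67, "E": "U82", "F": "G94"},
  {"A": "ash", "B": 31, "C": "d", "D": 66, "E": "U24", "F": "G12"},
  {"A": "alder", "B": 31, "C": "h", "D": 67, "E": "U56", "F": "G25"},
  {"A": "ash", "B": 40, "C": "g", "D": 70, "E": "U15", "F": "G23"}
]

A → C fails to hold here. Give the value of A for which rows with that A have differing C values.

A=ash: 5 rows → C takes values {d, b, i, g} — violation
A=fir: 2 rows → C = d, d ✓
A=elm: 1 row → C = a ✓
A=alder: 4 rows → C = h, h, h, h ✓
The only A value with inconsistent C is A=ash.

ash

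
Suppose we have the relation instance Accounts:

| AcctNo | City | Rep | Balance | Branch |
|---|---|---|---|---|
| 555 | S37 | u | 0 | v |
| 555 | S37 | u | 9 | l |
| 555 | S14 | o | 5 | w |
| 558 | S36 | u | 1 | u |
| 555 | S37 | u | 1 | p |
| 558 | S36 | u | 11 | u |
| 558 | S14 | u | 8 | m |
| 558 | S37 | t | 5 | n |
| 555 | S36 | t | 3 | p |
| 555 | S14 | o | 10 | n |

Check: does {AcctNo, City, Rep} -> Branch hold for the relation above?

(AcctNo=555, City=S37, Rep=u): 3 rows → Branch takes values {v, l, p} — violation
(AcctNo=555, City=S14, Rep=o): 2 rows → Branch takes values {w, n} — violation
(AcctNo=558, City=S36, Rep=u): 2 rows → Branch = u, u ✓
(AcctNo=558, City=S14, Rep=u): 1 row → Branch = m ✓
(AcctNo=558, City=S37, Rep=t): 1 row → Branch = n ✓
(AcctNo=555, City=S36, Rep=t): 1 row → Branch = p ✓
Two rows agree on {AcctNo, City, Rep} but differ on Branch, so {AcctNo, City, Rep} -> Branch does not hold.

No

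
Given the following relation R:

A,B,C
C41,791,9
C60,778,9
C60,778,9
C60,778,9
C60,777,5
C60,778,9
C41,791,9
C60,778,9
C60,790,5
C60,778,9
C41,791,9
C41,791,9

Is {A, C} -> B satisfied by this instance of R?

No

(A=C41, C=9): 4 rows → B = 791, 791, 791, 791 ✓
(A=C60, C=9): 6 rows → B = 778, 778, 778, 778, 778, 778 ✓
(A=C60, C=5): 2 rows → B takes values {777, 790} — violation
Two rows agree on {A, C} but differ on B, so {A, C} -> B does not hold.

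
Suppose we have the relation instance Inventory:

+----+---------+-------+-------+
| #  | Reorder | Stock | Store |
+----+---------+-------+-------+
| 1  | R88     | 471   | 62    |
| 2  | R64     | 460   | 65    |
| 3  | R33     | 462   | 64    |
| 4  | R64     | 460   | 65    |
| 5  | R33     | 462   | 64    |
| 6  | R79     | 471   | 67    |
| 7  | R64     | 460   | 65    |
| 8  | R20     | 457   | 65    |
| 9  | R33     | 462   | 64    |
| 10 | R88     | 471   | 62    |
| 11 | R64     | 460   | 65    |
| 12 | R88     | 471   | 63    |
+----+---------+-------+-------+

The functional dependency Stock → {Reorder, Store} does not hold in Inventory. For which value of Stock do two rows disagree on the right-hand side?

Stock=471: rows 1, 6, 10, 12 → {Reorder,Store} takes values {(R88, 62), (R79, 67), (R88, 63)} — violation
Stock=460: rows 2, 4, 7, 11 → {Reorder,Store} = (R64, 65), (R64, 65), (R64, 65), (R64, 65) ✓
Stock=462: rows 3, 5, 9 → {Reorder,Store} = (R33, 64), (R33, 64), (R33, 64) ✓
Stock=457: row 8 → {Reorder,Store} = (R20, 65) ✓
The only Stock value with inconsistent RHS is Stock=471.

471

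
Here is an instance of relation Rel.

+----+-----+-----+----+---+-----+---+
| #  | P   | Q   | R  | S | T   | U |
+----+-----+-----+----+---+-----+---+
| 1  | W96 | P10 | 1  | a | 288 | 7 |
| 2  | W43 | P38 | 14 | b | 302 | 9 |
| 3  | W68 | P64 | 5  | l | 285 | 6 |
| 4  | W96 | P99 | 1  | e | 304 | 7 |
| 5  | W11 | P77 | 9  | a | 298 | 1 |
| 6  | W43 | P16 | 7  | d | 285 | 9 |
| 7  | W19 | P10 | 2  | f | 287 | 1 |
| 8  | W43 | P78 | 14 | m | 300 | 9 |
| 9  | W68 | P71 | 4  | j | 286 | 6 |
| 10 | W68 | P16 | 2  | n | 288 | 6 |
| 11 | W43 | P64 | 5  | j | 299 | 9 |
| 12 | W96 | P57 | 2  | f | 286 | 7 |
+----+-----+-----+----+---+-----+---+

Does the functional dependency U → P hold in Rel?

U=7: rows 1, 4, 12 → P = W96, W96, W96 ✓
U=9: rows 2, 6, 8, 11 → P = W43, W43, W43, W43 ✓
U=6: rows 3, 9, 10 → P = W68, W68, W68 ✓
U=1: rows 5, 7 → P takes values {W11, W19} — violation
Two rows agree on U but differ on P, so U → P does not hold.

No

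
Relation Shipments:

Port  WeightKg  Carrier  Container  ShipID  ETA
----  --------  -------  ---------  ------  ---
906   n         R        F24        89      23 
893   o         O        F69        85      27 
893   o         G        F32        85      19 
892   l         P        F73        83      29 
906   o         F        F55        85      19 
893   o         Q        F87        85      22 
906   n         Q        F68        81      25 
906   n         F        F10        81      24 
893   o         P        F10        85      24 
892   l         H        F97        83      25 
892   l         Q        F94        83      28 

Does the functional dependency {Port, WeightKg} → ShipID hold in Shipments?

(Port=906, WeightKg=n): 3 rows → ShipID takes values {89, 81} — violation
(Port=893, WeightKg=o): 4 rows → ShipID = 85, 85, 85, 85 ✓
(Port=892, WeightKg=l): 3 rows → ShipID = 83, 83, 83 ✓
(Port=906, WeightKg=o): 1 row → ShipID = 85 ✓
Two rows agree on {Port, WeightKg} but differ on ShipID, so {Port, WeightKg} → ShipID does not hold.

No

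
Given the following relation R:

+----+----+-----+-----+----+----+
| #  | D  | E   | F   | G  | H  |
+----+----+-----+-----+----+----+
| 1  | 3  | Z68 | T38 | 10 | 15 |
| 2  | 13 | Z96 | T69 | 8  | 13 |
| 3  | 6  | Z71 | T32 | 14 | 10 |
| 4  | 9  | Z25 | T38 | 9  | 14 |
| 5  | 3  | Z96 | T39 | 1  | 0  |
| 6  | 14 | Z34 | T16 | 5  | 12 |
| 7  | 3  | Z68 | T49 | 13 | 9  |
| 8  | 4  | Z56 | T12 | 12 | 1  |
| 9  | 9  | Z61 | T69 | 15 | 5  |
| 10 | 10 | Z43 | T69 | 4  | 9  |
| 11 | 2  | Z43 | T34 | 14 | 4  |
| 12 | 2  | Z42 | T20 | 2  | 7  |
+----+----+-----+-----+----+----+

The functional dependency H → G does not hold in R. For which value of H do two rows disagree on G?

H=15: row 1 → G = 10 ✓
H=13: row 2 → G = 8 ✓
H=10: row 3 → G = 14 ✓
H=14: row 4 → G = 9 ✓
H=0: row 5 → G = 1 ✓
H=12: row 6 → G = 5 ✓
H=9: rows 7, 10 → G takes values {13, 4} — violation
H=1: row 8 → G = 12 ✓
H=5: row 9 → G = 15 ✓
H=4: row 11 → G = 14 ✓
H=7: row 12 → G = 2 ✓
The only H value with inconsistent G is H=9.

9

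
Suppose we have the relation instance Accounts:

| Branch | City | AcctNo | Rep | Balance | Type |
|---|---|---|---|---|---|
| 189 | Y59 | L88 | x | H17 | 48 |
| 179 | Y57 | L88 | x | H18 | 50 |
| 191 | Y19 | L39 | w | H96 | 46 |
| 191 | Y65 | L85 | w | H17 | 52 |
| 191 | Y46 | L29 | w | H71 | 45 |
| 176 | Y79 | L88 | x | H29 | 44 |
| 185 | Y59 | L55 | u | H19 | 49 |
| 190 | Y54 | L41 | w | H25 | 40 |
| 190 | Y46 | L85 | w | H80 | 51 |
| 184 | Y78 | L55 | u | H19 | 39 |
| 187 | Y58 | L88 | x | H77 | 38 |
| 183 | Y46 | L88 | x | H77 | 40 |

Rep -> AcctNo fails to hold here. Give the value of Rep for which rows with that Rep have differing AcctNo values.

Rep=x: 5 rows → AcctNo = L88, L88, L88, L88, L88 ✓
Rep=w: 5 rows → AcctNo takes values {L39, L85, L29, L41} — violation
Rep=u: 2 rows → AcctNo = L55, L55 ✓
The only Rep value with inconsistent AcctNo is Rep=w.

w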